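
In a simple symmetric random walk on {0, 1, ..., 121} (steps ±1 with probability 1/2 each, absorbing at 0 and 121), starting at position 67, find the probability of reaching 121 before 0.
P(hit 121 before 0) = 67/121

Let u_k = P(hit 121 before 0 | start at k). Then u_0 = 0, u_121 = 1, and u_k = u_{k-1}/2 + u_{k+1}/2 for 1 ≤ k ≤ 120. This harmonic recurrence is solved by u_k = k/121, giving u_67 = 67/121.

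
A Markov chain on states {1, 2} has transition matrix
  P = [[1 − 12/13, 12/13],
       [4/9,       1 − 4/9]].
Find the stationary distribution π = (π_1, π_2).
π_1 = 13/40, π_2 = 27/40

Solve πP = π with π_1 + π_2 = 1. From πP = π: π_1 · (1 − 12/13) + π_2 · 4/9 = π_1 ⇒ π_2 · 4/9 = π_1 · 12/13 ⇒ π_2/π_1 = (12/13)/(4/9) = 27/13. Together with π_1 + π_2 = 1:
  π_1 = (4/9)/(12/13 + 4/9) = (4/9)/(160/117) = 13/40,
  π_2 = (12/13)/(12/13 + 4/9) = (12/13)/(160/117) = 27/40.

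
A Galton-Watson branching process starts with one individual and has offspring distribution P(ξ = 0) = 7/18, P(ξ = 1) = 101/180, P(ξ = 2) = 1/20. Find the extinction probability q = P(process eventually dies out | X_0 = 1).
q = 1

Mean offspring μ = 0·7/18 + 1·101/180 + 2·1/20 = 119/180 ≤ 1. For μ ≤ 1 with offspring not concentrated at 1, the Galton-Watson process goes extinct almost surely, so q = 1.
(Algebraic check: The pgf is f(s) = 7/18 + 101/180·s + 1/20·s². The extinction probability q is the smallest fixed point of f in [0, 1]. Setting s = f(s):
  1/20·s² + (101/180 − 1)·s + 7/18 = 0
  1/20·s² − (7/18 + 1/20)·s + 7/18 = 0
which factors as (s − 1)·(1/20·s − 7/18) = 0, giving roots s = 1 and s = (7/18)/(1/20) = 70/9. Since 70/9 ≥ 1, the smallest root in [0, 1] is s = 1.)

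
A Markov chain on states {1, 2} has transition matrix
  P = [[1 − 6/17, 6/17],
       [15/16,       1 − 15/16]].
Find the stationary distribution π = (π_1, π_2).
π_1 = 85/117, π_2 = 32/117

Solve πP = π with π_1 + π_2 = 1. From πP = π: π_1 · (1 − 6/17) + π_2 · 15/16 = π_1 ⇒ π_2 · 15/16 = π_1 · 6/17 ⇒ π_2/π_1 = (6/17)/(15/16) = 32/85. Together with π_1 + π_2 = 1:
  π_1 = (15/16)/(6/17 + 15/16) = (15/16)/(351/272) = 85/117,
  π_2 = (6/17)/(6/17 + 15/16) = (6/17)/(351/272) = 32/117.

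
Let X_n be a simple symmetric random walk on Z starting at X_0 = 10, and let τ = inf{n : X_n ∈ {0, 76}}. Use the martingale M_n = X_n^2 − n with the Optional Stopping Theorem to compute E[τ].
E[τ] = 660

M_n = X_n^2 − n is a martingale (since E[X_{n+1}^2 | F_n] = X_n^2 + 1). By OST (τ has finite mean in a bounded region), E[M_τ] = E[M_0] = X_0^2 − 0 = 10^2 = 100. Also E[M_τ] = E[X_τ^2] − E[τ]. The walk exits at 0 or 76, with P(hit 76 first) = 10/76, so E[X_τ^2] = 76^2 · 10/76 + 0 = 760. Thus E[τ] = E[X_τ^2] − E[M_τ] = 760 − 100 = 660 = 10(76 − 10) = 660.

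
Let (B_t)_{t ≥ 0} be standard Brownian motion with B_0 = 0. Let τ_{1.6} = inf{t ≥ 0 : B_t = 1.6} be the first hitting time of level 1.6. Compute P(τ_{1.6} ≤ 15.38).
P(τ_{1.6} ≤ 15.38) = 2(1 − Φ(1.6/√15.38)) = 2(1 − Φ(0.4080)) ≈ 0.6833

By the reflection principle for standard BM, P(τ_b ≤ t) = 2 · P(B_t ≥ b). Since B_t ~ N(0, t), P(B_t ≥ 1.6) = 1 − Φ(1.6/√t) = 1 − Φ(1.6/√15.38) = 1 − Φ(0.4080) ≈ 0.34164. Doubling: P(τ_{1.6} ≤ 15.38) ≈ 2 · 0.34164 = 0.68328 ≈ 0.6833.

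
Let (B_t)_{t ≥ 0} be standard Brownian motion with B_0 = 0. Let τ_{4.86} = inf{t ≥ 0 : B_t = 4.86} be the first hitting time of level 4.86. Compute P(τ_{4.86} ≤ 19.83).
P(τ_{4.86} ≤ 19.83) = 2(1 − Φ(4.86/√19.83)) = 2(1 − Φ(1.0914)) ≈ 0.2751

By the reflection principle for standard BM, P(τ_b ≤ t) = 2 · P(B_t ≥ b). Since B_t ~ N(0, t), P(B_t ≥ 4.86) = 1 − Φ(4.86/√t) = 1 − Φ(4.86/√19.83) = 1 − Φ(1.0914) ≈ 0.13755. Doubling: P(τ_{4.86} ≤ 19.83) ≈ 2 · 0.13755 = 0.27510 ≈ 0.2751.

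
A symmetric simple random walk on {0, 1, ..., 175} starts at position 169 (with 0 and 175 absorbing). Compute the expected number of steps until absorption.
E[τ | X_0 = 169] = 1014

Let v_k = E[τ | X_0 = k]. Boundary: v_0 = v_175 = 0. Recurrence: v_k = 1 + (v_{k-1} + v_{k+1})/2 for 1 ≤ k ≤ 174. The particular solution to v_k − (v_{k-1} + v_{k+1})/2 = 1 is v_k = −k^2. Adding homogeneous solution A + B k and matching boundaries gives v_k = k (175 − k). Substituting k = 169: v_169 = 169 · 6 = 1014.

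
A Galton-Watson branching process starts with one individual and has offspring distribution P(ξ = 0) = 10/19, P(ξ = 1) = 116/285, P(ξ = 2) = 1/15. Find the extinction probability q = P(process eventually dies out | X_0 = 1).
q = 1

Mean offspring μ = 0·10/19 + 1·116/285 + 2·1/15 = 154/285 ≤ 1. For μ ≤ 1 with offspring not concentrated at 1, the Galton-Watson process goes extinct almost surely, so q = 1.
(Algebraic check: The pgf is f(s) = 10/19 + 116/285·s + 1/15·s². The extinction probability q is the smallest fixed point of f in [0, 1]. Setting s = f(s):
  1/15·s² + (116/285 − 1)·s + 10/19 = 0
  1/15·s² − (10/19 + 1/15)·s + 10/19 = 0
which factors as (s − 1)·(1/15·s − 10/19) = 0, giving roots s = 1 and s = (10/19)/(1/15) = 150/19. Since 150/19 ≥ 1, the smallest root in [0, 1] is s = 1.)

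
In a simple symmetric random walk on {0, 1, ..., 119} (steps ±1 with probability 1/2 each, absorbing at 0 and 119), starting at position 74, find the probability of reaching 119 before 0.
P(hit 119 before 0) = 74/119

Let u_k = P(hit 119 before 0 | start at k). Then u_0 = 0, u_119 = 1, and u_k = u_{k-1}/2 + u_{k+1}/2 for 1 ≤ k ≤ 118. This harmonic recurrence is solved by u_k = k/119, giving u_74 = 74/119.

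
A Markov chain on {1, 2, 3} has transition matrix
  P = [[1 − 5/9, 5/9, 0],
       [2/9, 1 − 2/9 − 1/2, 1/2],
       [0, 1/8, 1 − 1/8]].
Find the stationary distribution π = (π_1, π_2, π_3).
π = (2/27, 5/27, 20/27)

This is a birth-death chain on three states, which satisfies detailed balance: π_1 · P_{12} = π_2 · P_{21} and π_2 · P_{23} = π_3 · P_{32}.
From π_1 · 5/9 = π_2 · 2/9: π_2/π_1 = (5/9)/(2/9) = 5/2.
From π_2 · 1/2 = π_3 · 1/8: π_3/π_2 = (1/2)/(1/8) = 4.
Take π_1 proportional to 1; then unnormalized π = (1, 5/2, 10). Normalize by dividing by the sum 27/2:
  π = (2/27, 5/27, 20/27).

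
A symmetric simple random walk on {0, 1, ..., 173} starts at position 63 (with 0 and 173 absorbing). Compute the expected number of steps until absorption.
E[τ | X_0 = 63] = 6930

Let v_k = E[τ | X_0 = k]. Boundary: v_0 = v_173 = 0. Recurrence: v_k = 1 + (v_{k-1} + v_{k+1})/2 for 1 ≤ k ≤ 172. The particular solution to v_k − (v_{k-1} + v_{k+1})/2 = 1 is v_k = −k^2. Adding homogeneous solution A + B k and matching boundaries gives v_k = k (173 − k). Substituting k = 63: v_63 = 63 · 110 = 6930.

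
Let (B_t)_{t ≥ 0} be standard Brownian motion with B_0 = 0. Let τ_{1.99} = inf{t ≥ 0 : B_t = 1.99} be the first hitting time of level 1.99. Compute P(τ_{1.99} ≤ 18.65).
P(τ_{1.99} ≤ 18.65) = 2(1 − Φ(1.99/√18.65)) = 2(1 − Φ(0.4608)) ≈ 0.6449

By the reflection principle for standard BM, P(τ_b ≤ t) = 2 · P(B_t ≥ b). Since B_t ~ N(0, t), P(B_t ≥ 1.99) = 1 − Φ(1.99/√t) = 1 − Φ(1.99/√18.65) = 1 − Φ(0.4608) ≈ 0.32247. Doubling: P(τ_{1.99} ≤ 18.65) ≈ 2 · 0.32247 = 0.64494 ≈ 0.6449.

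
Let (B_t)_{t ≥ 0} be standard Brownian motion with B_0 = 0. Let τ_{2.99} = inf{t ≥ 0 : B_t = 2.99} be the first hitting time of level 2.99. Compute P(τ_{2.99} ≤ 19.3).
P(τ_{2.99} ≤ 19.3) = 2(1 − Φ(2.99/√19.3)) = 2(1 − Φ(0.6806)) ≈ 0.4961

By the reflection principle for standard BM, P(τ_b ≤ t) = 2 · P(B_t ≥ b). Since B_t ~ N(0, t), P(B_t ≥ 2.99) = 1 − Φ(2.99/√t) = 1 − Φ(2.99/√19.3) = 1 − Φ(0.6806) ≈ 0.24806. Doubling: P(τ_{2.99} ≤ 19.3) ≈ 2 · 0.24806 = 0.49612 ≈ 0.4961.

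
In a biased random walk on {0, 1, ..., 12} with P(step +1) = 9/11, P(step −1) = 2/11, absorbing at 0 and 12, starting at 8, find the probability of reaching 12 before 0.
P(hit 12 before 0) = (1 − (2/9)^8) / (1 − (2/9)^12) = 43151697/43151953

Let u_k denote P(reach 12 before 0 | start at k). Boundary: u_0 = 0, u_12 = 1. Recurrence: u_k = 9/11·u_{k+1} + 2/11·u_{k-1} for 1 ≤ k ≤ 11. Try u_k = A + B·r^k with r = q/p = (2/11)/(9/11) = 2/9. Substitution satisfies the recurrence; boundary conditions give:
  u_k = (1 − r^k) / (1 − r^N) = (1 − (2/9)^8) / (1 − (2/9)^12) = 43151697/43151953.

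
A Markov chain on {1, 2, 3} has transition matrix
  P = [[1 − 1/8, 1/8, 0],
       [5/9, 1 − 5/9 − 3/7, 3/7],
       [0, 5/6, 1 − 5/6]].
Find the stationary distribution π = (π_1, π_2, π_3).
π = (1400/1877, 315/1877, 162/1877)

This is a birth-death chain on three states, which satisfies detailed balance: π_1 · P_{12} = π_2 · P_{21} and π_2 · P_{23} = π_3 · P_{32}.
From π_1 · 1/8 = π_2 · 5/9: π_2/π_1 = (1/8)/(5/9) = 9/40.
From π_2 · 3/7 = π_3 · 5/6: π_3/π_2 = (3/7)/(5/6) = 18/35.
Take π_1 proportional to 1; then unnormalized π = (1, 9/40, 81/700). Normalize by dividing by the sum 1877/1400:
  π = (1400/1877, 315/1877, 162/1877).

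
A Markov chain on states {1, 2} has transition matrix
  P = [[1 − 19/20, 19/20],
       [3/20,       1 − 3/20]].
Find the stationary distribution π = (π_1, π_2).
π_1 = 3/22, π_2 = 19/22

Solve πP = π with π_1 + π_2 = 1. From πP = π: π_1 · (1 − 19/20) + π_2 · 3/20 = π_1 ⇒ π_2 · 3/20 = π_1 · 19/20 ⇒ π_2/π_1 = (19/20)/(3/20) = 19/3. Together with π_1 + π_2 = 1:
  π_1 = (3/20)/(19/20 + 3/20) = (3/20)/(11/10) = 3/22,
  π_2 = (19/20)/(19/20 + 3/20) = (19/20)/(11/10) = 19/22.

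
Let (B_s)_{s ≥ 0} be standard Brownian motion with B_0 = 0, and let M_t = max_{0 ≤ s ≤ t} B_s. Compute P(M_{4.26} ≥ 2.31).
P(M_{4.26} ≥ 2.31) = 2·P(B_{4.26} ≥ 2.31) = 2(1 − Φ(2.31/√4.26)) ≈ 0.2631

By the reflection principle for Brownian motion, P(M_t ≥ a) = 2 · P(B_t ≥ a) for a ≥ 0. Since B_t ~ N(0, t), P(B_t ≥ 2.31) = 1 − Φ(2.31/√t) = 1 − Φ(2.31/√4.26) = 1 − Φ(1.1192). So
  P(M_{4.26} ≥ 2.31) = 2(1 − Φ(1.1192)) ≈ 0.2631.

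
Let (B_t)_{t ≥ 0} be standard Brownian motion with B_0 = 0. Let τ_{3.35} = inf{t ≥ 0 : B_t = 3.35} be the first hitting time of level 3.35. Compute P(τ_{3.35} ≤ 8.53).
P(τ_{3.35} ≤ 8.53) = 2(1 − Φ(3.35/√8.53)) = 2(1 − Φ(1.1470)) ≈ 0.2514

By the reflection principle for standard BM, P(τ_b ≤ t) = 2 · P(B_t ≥ b). Since B_t ~ N(0, t), P(B_t ≥ 3.35) = 1 − Φ(3.35/√t) = 1 − Φ(3.35/√8.53) = 1 − Φ(1.1470) ≈ 0.12569. Doubling: P(τ_{3.35} ≤ 8.53) ≈ 2 · 0.12569 = 0.25138 ≈ 0.2514.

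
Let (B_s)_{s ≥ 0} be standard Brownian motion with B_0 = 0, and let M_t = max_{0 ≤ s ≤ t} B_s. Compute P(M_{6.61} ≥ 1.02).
P(M_{6.61} ≥ 1.02) = 2·P(B_{6.61} ≥ 1.02) = 2(1 − Φ(1.02/√6.61)) ≈ 0.6916

By the reflection principle for Brownian motion, P(M_t ≥ a) = 2 · P(B_t ≥ a) for a ≥ 0. Since B_t ~ N(0, t), P(B_t ≥ 1.02) = 1 − Φ(1.02/√t) = 1 − Φ(1.02/√6.61) = 1 − Φ(0.3967). So
  P(M_{6.61} ≥ 1.02) = 2(1 − Φ(0.3967)) ≈ 0.6916.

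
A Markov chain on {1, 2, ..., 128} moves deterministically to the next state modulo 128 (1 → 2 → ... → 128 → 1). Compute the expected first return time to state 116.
E[T_116 | X_0 = 116] = 128

The chain cycles deterministically, so starting at state 116 it returns in exactly 128 steps. Equivalently, the stationary distribution is uniform π_j = 1/128 for every state j, so by Kac's formula E[T_116] = 1/π_116 = 128.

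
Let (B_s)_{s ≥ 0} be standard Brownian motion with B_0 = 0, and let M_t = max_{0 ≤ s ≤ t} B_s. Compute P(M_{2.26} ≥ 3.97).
P(M_{2.26} ≥ 3.97) = 2·P(B_{2.26} ≥ 3.97) = 2(1 − Φ(3.97/√2.26)) ≈ 0.0083

By the reflection principle for Brownian motion, P(M_t ≥ a) = 2 · P(B_t ≥ a) for a ≥ 0. Since B_t ~ N(0, t), P(B_t ≥ 3.97) = 1 − Φ(3.97/√t) = 1 − Φ(3.97/√2.26) = 1 − Φ(2.6408). So
  P(M_{2.26} ≥ 3.97) = 2(1 − Φ(2.6408)) ≈ 0.0083.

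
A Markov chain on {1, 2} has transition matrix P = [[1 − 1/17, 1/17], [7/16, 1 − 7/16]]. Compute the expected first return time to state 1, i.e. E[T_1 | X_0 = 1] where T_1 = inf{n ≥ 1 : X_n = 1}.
E[T_1 | X_0 = 1] = 1/π_1 = 135/119

For an irreducible recurrent Markov chain with stationary distribution π, E[T_i | X_0 = i] = 1/π_i (Kac's formula). Here π_1 = (7/16)/(1/17 + 7/16) = (7/16)/(135/272) = 119/135, so E[T_1 | X_0 = 1] = 1/π_1 = (1/17 + 7/16)/(7/16) = (135/272)/(7/16) = 135/119.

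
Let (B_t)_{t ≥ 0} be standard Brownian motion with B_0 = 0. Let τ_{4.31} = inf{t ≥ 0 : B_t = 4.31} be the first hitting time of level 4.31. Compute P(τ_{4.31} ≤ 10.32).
P(τ_{4.31} ≤ 10.32) = 2(1 − Φ(4.31/√10.32)) = 2(1 − Φ(1.3416)) ≈ 0.1797

By the reflection principle for standard BM, P(τ_b ≤ t) = 2 · P(B_t ≥ b). Since B_t ~ N(0, t), P(B_t ≥ 4.31) = 1 − Φ(4.31/√t) = 1 − Φ(4.31/√10.32) = 1 − Φ(1.3416) ≈ 0.08986. Doubling: P(τ_{4.31} ≤ 10.32) ≈ 2 · 0.08986 = 0.17972 ≈ 0.1797.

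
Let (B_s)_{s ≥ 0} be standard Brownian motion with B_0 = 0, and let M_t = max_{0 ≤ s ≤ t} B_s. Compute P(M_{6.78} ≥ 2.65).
P(M_{6.78} ≥ 2.65) = 2·P(B_{6.78} ≥ 2.65) = 2(1 − Φ(2.65/√6.78)) ≈ 0.3088

By the reflection principle for Brownian motion, P(M_t ≥ a) = 2 · P(B_t ≥ a) for a ≥ 0. Since B_t ~ N(0, t), P(B_t ≥ 2.65) = 1 − Φ(2.65/√t) = 1 − Φ(2.65/√6.78) = 1 − Φ(1.0177). So
  P(M_{6.78} ≥ 2.65) = 2(1 − Φ(1.0177)) ≈ 0.3088.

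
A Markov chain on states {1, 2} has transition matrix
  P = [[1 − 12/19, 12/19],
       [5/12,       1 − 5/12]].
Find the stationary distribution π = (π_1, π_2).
π_1 = 95/239, π_2 = 144/239

Solve πP = π with π_1 + π_2 = 1. From πP = π: π_1 · (1 − 12/19) + π_2 · 5/12 = π_1 ⇒ π_2 · 5/12 = π_1 · 12/19 ⇒ π_2/π_1 = (12/19)/(5/12) = 144/95. Together with π_1 + π_2 = 1:
  π_1 = (5/12)/(12/19 + 5/12) = (5/12)/(239/228) = 95/239,
  π_2 = (12/19)/(12/19 + 5/12) = (12/19)/(239/228) = 144/239.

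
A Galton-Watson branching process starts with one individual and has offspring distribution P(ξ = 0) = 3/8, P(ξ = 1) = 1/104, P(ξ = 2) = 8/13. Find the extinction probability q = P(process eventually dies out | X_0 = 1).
q = 39/64

The pgf is f(s) = 3/8 + 1/104·s + 8/13·s². The extinction probability q is the smallest fixed point of f in [0, 1]. Setting s = f(s):
  8/13·s² + (1/104 − 1)·s + 3/8 = 0
  8/13·s² − (3/8 + 8/13)·s + 3/8 = 0
which factors as (s − 1)·(8/13·s − 3/8) = 0, giving roots s = 1 and s = (3/8)/(8/13) = 39/64.
Mean offspring μ = 1/104 + 2·8/13 = 129/104 > 1 (supercritical), so q < 1. The extinction probability is the smaller root: q = (3/8)/(8/13) = 39/64.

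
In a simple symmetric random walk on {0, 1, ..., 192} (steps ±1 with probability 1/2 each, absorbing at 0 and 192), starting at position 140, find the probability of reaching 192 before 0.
P(hit 192 before 0) = 140/192 = 35/48

Let u_k = P(hit 192 before 0 | start at k). Then u_0 = 0, u_192 = 1, and u_k = u_{k-1}/2 + u_{k+1}/2 for 1 ≤ k ≤ 191. This harmonic recurrence is solved by u_k = k/192, giving u_140 = 140/192 = 35/48.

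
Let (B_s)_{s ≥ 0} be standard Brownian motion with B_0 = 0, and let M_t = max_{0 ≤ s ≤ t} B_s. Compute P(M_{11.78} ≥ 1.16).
P(M_{11.78} ≥ 1.16) = 2·P(B_{11.78} ≥ 1.16) = 2(1 − Φ(1.16/√11.78)) ≈ 0.7354

By the reflection principle for Brownian motion, P(M_t ≥ a) = 2 · P(B_t ≥ a) for a ≥ 0. Since B_t ~ N(0, t), P(B_t ≥ 1.16) = 1 − Φ(1.16/√t) = 1 − Φ(1.16/√11.78) = 1 − Φ(0.3380). So
  P(M_{11.78} ≥ 1.16) = 2(1 − Φ(0.3380)) ≈ 0.7354.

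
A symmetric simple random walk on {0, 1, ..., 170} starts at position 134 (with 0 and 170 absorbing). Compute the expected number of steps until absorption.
E[τ | X_0 = 134] = 4824

Let v_k = E[τ | X_0 = k]. Boundary: v_0 = v_170 = 0. Recurrence: v_k = 1 + (v_{k-1} + v_{k+1})/2 for 1 ≤ k ≤ 169. The particular solution to v_k − (v_{k-1} + v_{k+1})/2 = 1 is v_k = −k^2. Adding homogeneous solution A + B k and matching boundaries gives v_k = k (170 − k). Substituting k = 134: v_134 = 134 · 36 = 4824.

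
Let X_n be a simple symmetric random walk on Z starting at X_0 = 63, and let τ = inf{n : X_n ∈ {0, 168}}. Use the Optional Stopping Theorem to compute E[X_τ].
E[X_τ] = 63

X_n is a martingale and τ is a bounded-mean stopping time (indeed τ is finite a.s. with bounded expectation since the walk is in a bounded region). By the OST, E[X_τ] = E[X_0] = 63. Equivalently: E[X_τ] = 168 · P(hit 168 first) + 0 · P(hit 0 first) = 168 · (63/168) = 63.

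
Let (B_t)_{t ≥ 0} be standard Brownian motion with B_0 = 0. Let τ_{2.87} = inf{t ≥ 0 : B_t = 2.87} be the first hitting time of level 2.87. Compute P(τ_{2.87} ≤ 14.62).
P(τ_{2.87} ≤ 14.62) = 2(1 − Φ(2.87/√14.62)) = 2(1 − Φ(0.7506)) ≈ 0.4529

By the reflection principle for standard BM, P(τ_b ≤ t) = 2 · P(B_t ≥ b). Since B_t ~ N(0, t), P(B_t ≥ 2.87) = 1 − Φ(2.87/√t) = 1 − Φ(2.87/√14.62) = 1 − Φ(0.7506) ≈ 0.22645. Doubling: P(τ_{2.87} ≤ 14.62) ≈ 2 · 0.22645 = 0.45290 ≈ 0.4529.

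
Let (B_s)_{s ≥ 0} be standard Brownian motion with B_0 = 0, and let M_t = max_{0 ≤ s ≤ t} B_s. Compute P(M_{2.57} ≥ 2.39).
P(M_{2.57} ≥ 2.39) = 2·P(B_{2.57} ≥ 2.39) = 2(1 − Φ(2.39/√2.57)) ≈ 0.1360

By the reflection principle for Brownian motion, P(M_t ≥ a) = 2 · P(B_t ≥ a) for a ≥ 0. Since B_t ~ N(0, t), P(B_t ≥ 2.39) = 1 − Φ(2.39/√t) = 1 − Φ(2.39/√2.57) = 1 − Φ(1.4908). So
  P(M_{2.57} ≥ 2.39) = 2(1 − Φ(1.4908)) ≈ 0.1360.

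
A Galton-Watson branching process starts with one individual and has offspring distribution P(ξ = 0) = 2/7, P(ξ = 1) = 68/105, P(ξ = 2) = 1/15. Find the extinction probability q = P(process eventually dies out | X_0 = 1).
q = 1

Mean offspring μ = 0·2/7 + 1·68/105 + 2·1/15 = 82/105 ≤ 1. For μ ≤ 1 with offspring not concentrated at 1, the Galton-Watson process goes extinct almost surely, so q = 1.
(Algebraic check: The pgf is f(s) = 2/7 + 68/105·s + 1/15·s². The extinction probability q is the smallest fixed point of f in [0, 1]. Setting s = f(s):
  1/15·s² + (68/105 − 1)·s + 2/7 = 0
  1/15·s² − (2/7 + 1/15)·s + 2/7 = 0
which factors as (s − 1)·(1/15·s − 2/7) = 0, giving roots s = 1 and s = (2/7)/(1/15) = 30/7. Since 30/7 ≥ 1, the smallest root in [0, 1] is s = 1.)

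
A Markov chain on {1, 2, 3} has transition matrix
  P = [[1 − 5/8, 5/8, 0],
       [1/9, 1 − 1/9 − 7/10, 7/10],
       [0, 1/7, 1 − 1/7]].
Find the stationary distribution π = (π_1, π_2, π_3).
π = (16/547, 90/547, 441/547)

This is a birth-death chain on three states, which satisfies detailed balance: π_1 · P_{12} = π_2 · P_{21} and π_2 · P_{23} = π_3 · P_{32}.
From π_1 · 5/8 = π_2 · 1/9: π_2/π_1 = (5/8)/(1/9) = 45/8.
From π_2 · 7/10 = π_3 · 1/7: π_3/π_2 = (7/10)/(1/7) = 49/10.
Take π_1 proportional to 1; then unnormalized π = (1, 45/8, 441/16). Normalize by dividing by the sum 547/16:
  π = (16/547, 90/547, 441/547).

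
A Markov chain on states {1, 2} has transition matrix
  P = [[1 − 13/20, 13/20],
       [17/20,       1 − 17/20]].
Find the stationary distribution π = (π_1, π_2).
π_1 = 17/30, π_2 = 13/30

Solve πP = π with π_1 + π_2 = 1. From πP = π: π_1 · (1 − 13/20) + π_2 · 17/20 = π_1 ⇒ π_2 · 17/20 = π_1 · 13/20 ⇒ π_2/π_1 = (13/20)/(17/20) = 13/17. Together with π_1 + π_2 = 1:
  π_1 = (17/20)/(13/20 + 17/20) = (17/20)/(3/2) = 17/30,
  π_2 = (13/20)/(13/20 + 17/20) = (13/20)/(3/2) = 13/30.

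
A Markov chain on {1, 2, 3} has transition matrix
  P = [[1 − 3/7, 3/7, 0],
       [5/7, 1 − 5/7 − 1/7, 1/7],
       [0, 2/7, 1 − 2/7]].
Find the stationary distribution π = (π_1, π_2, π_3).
π = (10/19, 6/19, 3/19)

This is a birth-death chain on three states, which satisfies detailed balance: π_1 · P_{12} = π_2 · P_{21} and π_2 · P_{23} = π_3 · P_{32}.
From π_1 · 3/7 = π_2 · 5/7: π_2/π_1 = (3/7)/(5/7) = 3/5.
From π_2 · 1/7 = π_3 · 2/7: π_3/π_2 = (1/7)/(2/7) = 1/2.
Take π_1 proportional to 1; then unnormalized π = (1, 3/5, 3/10). Normalize by dividing by the sum 19/10:
  π = (10/19, 6/19, 3/19).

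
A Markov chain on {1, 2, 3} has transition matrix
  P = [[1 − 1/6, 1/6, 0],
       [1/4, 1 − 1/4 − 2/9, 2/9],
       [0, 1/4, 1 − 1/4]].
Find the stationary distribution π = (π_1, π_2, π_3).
π = (27/61, 18/61, 16/61)

This is a birth-death chain on three states, which satisfies detailed balance: π_1 · P_{12} = π_2 · P_{21} and π_2 · P_{23} = π_3 · P_{32}.
From π_1 · 1/6 = π_2 · 1/4: π_2/π_1 = (1/6)/(1/4) = 2/3.
From π_2 · 2/9 = π_3 · 1/4: π_3/π_2 = (2/9)/(1/4) = 8/9.
Take π_1 proportional to 1; then unnormalized π = (1, 2/3, 16/27). Normalize by dividing by the sum 61/27:
  π = (27/61, 18/61, 16/61).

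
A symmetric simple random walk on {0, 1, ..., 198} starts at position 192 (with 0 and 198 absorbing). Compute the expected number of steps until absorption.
E[τ | X_0 = 192] = 1152

Let v_k = E[τ | X_0 = k]. Boundary: v_0 = v_198 = 0. Recurrence: v_k = 1 + (v_{k-1} + v_{k+1})/2 for 1 ≤ k ≤ 197. The particular solution to v_k − (v_{k-1} + v_{k+1})/2 = 1 is v_k = −k^2. Adding homogeneous solution A + B k and matching boundaries gives v_k = k (198 − k). Substituting k = 192: v_192 = 192 · 6 = 1152.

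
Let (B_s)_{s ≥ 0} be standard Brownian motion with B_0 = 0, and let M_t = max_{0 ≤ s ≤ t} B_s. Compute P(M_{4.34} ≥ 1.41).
P(M_{4.34} ≥ 1.41) = 2·P(B_{4.34} ≥ 1.41) = 2(1 − Φ(1.41/√4.34)) ≈ 0.4985

By the reflection principle for Brownian motion, P(M_t ≥ a) = 2 · P(B_t ≥ a) for a ≥ 0. Since B_t ~ N(0, t), P(B_t ≥ 1.41) = 1 − Φ(1.41/√t) = 1 − Φ(1.41/√4.34) = 1 − Φ(0.6768). So
  P(M_{4.34} ≥ 1.41) = 2(1 − Φ(0.6768)) ≈ 0.4985.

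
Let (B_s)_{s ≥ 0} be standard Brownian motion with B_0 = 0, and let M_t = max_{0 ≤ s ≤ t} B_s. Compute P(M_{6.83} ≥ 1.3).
P(M_{6.83} ≥ 1.3) = 2·P(B_{6.83} ≥ 1.3) = 2(1 − Φ(1.3/√6.83)) ≈ 0.6189

By the reflection principle for Brownian motion, P(M_t ≥ a) = 2 · P(B_t ≥ a) for a ≥ 0. Since B_t ~ N(0, t), P(B_t ≥ 1.3) = 1 − Φ(1.3/√t) = 1 − Φ(1.3/√6.83) = 1 − Φ(0.4974). So
  P(M_{6.83} ≥ 1.3) = 2(1 − Φ(0.4974)) ≈ 0.6189.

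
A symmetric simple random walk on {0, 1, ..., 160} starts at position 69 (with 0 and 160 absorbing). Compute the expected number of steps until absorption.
E[τ | X_0 = 69] = 6279

Let v_k = E[τ | X_0 = k]. Boundary: v_0 = v_160 = 0. Recurrence: v_k = 1 + (v_{k-1} + v_{k+1})/2 for 1 ≤ k ≤ 159. The particular solution to v_k − (v_{k-1} + v_{k+1})/2 = 1 is v_k = −k^2. Adding homogeneous solution A + B k and matching boundaries gives v_k = k (160 − k). Substituting k = 69: v_69 = 69 · 91 = 6279.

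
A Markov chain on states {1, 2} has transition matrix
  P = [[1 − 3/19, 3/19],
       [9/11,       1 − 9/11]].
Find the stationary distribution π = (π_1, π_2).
π_1 = 57/68, π_2 = 11/68

Solve πP = π with π_1 + π_2 = 1. From πP = π: π_1 · (1 − 3/19) + π_2 · 9/11 = π_1 ⇒ π_2 · 9/11 = π_1 · 3/19 ⇒ π_2/π_1 = (3/19)/(9/11) = 11/57. Together with π_1 + π_2 = 1:
  π_1 = (9/11)/(3/19 + 9/11) = (9/11)/(204/209) = 57/68,
  π_2 = (3/19)/(3/19 + 9/11) = (3/19)/(204/209) = 11/68.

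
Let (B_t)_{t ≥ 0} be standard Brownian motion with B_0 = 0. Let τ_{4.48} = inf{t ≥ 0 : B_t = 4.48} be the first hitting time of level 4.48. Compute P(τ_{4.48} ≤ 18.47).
P(τ_{4.48} ≤ 18.47) = 2(1 − Φ(4.48/√18.47)) = 2(1 − Φ(1.0424)) ≈ 0.2972

By the reflection principle for standard BM, P(τ_b ≤ t) = 2 · P(B_t ≥ b). Since B_t ~ N(0, t), P(B_t ≥ 4.48) = 1 − Φ(4.48/√t) = 1 − Φ(4.48/√18.47) = 1 − Φ(1.0424) ≈ 0.14861. Doubling: P(τ_{4.48} ≤ 18.47) ≈ 2 · 0.14861 = 0.29722 ≈ 0.2972.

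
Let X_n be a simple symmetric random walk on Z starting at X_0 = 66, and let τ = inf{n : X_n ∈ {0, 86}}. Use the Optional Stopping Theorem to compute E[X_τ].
E[X_τ] = 66

X_n is a martingale and τ is a bounded-mean stopping time (indeed τ is finite a.s. with bounded expectation since the walk is in a bounded region). By the OST, E[X_τ] = E[X_0] = 66. Equivalently: E[X_τ] = 86 · P(hit 86 first) + 0 · P(hit 0 first) = 86 · (66/86) = 66.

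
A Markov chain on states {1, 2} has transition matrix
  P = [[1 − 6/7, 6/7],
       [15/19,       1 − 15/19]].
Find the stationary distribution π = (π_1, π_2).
π_1 = 35/73, π_2 = 38/73

Solve πP = π with π_1 + π_2 = 1. From πP = π: π_1 · (1 − 6/7) + π_2 · 15/19 = π_1 ⇒ π_2 · 15/19 = π_1 · 6/7 ⇒ π_2/π_1 = (6/7)/(15/19) = 38/35. Together with π_1 + π_2 = 1:
  π_1 = (15/19)/(6/7 + 15/19) = (15/19)/(219/133) = 35/73,
  π_2 = (6/7)/(6/7 + 15/19) = (6/7)/(219/133) = 38/73.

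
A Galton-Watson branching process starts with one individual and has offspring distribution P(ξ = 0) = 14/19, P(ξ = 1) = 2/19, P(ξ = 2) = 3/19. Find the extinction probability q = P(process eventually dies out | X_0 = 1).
q = 1

Mean offspring μ = 0·14/19 + 1·2/19 + 2·3/19 = 8/19 ≤ 1. For μ ≤ 1 with offspring not concentrated at 1, the Galton-Watson process goes extinct almost surely, so q = 1.
(Algebraic check: The pgf is f(s) = 14/19 + 2/19·s + 3/19·s². The extinction probability q is the smallest fixed point of f in [0, 1]. Setting s = f(s):
  3/19·s² + (2/19 − 1)·s + 14/19 = 0
  3/19·s² − (14/19 + 3/19)·s + 14/19 = 0
which factors as (s − 1)·(3/19·s − 14/19) = 0, giving roots s = 1 and s = (14/19)/(3/19) = 14/3. Since 14/3 ≥ 1, the smallest root in [0, 1] is s = 1.)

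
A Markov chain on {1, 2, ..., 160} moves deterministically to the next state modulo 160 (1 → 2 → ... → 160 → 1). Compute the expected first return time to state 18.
E[T_18 | X_0 = 18] = 160

The chain cycles deterministically, so starting at state 18 it returns in exactly 160 steps. Equivalently, the stationary distribution is uniform π_j = 1/160 for every state j, so by Kac's formula E[T_18] = 1/π_18 = 160.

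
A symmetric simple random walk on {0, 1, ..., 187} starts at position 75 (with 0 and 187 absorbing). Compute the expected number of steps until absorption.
E[τ | X_0 = 75] = 8400

Let v_k = E[τ | X_0 = k]. Boundary: v_0 = v_187 = 0. Recurrence: v_k = 1 + (v_{k-1} + v_{k+1})/2 for 1 ≤ k ≤ 186. The particular solution to v_k − (v_{k-1} + v_{k+1})/2 = 1 is v_k = −k^2. Adding homogeneous solution A + B k and matching boundaries gives v_k = k (187 − k). Substituting k = 75: v_75 = 75 · 112 = 8400.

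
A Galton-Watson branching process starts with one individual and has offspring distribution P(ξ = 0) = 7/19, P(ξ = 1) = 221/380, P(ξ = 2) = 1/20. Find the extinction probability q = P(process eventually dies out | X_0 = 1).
q = 1

Mean offspring μ = 0·7/19 + 1·221/380 + 2·1/20 = 259/380 ≤ 1. For μ ≤ 1 with offspring not concentrated at 1, the Galton-Watson process goes extinct almost surely, so q = 1.
(Algebraic check: The pgf is f(s) = 7/19 + 221/380·s + 1/20·s². The extinction probability q is the smallest fixed point of f in [0, 1]. Setting s = f(s):
  1/20·s² + (221/380 − 1)·s + 7/19 = 0
  1/20·s² − (7/19 + 1/20)·s + 7/19 = 0
which factors as (s − 1)·(1/20·s − 7/19) = 0, giving roots s = 1 and s = (7/19)/(1/20) = 140/19. Since 140/19 ≥ 1, the smallest root in [0, 1] is s = 1.)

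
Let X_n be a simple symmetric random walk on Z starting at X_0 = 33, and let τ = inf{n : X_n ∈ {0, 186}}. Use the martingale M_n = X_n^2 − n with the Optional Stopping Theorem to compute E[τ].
E[τ] = 5049

M_n = X_n^2 − n is a martingale (since E[X_{n+1}^2 | F_n] = X_n^2 + 1). By OST (τ has finite mean in a bounded region), E[M_τ] = E[M_0] = X_0^2 − 0 = 33^2 = 1089. Also E[M_τ] = E[X_τ^2] − E[τ]. The walk exits at 0 or 186, with P(hit 186 first) = 33/186, so E[X_τ^2] = 186^2 · 33/186 + 0 = 6138. Thus E[τ] = E[X_τ^2] − E[M_τ] = 6138 − 1089 = 5049 = 33(186 − 33) = 5049.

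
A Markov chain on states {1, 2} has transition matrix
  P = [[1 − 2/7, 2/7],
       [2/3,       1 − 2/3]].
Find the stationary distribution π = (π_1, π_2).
π_1 = 7/10, π_2 = 3/10

Solve πP = π with π_1 + π_2 = 1. From πP = π: π_1 · (1 − 2/7) + π_2 · 2/3 = π_1 ⇒ π_2 · 2/3 = π_1 · 2/7 ⇒ π_2/π_1 = (2/7)/(2/3) = 3/7. Together with π_1 + π_2 = 1:
  π_1 = (2/3)/(2/7 + 2/3) = (2/3)/(20/21) = 7/10,
  π_2 = (2/7)/(2/7 + 2/3) = (2/7)/(20/21) = 3/10.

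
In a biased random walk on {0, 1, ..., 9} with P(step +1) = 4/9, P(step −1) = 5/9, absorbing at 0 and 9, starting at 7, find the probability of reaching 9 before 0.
P(hit 9 before 0) = (1 − (5/4)^7) / (1 − (5/4)^9) = 987856/1690981

Let u_k denote P(reach 9 before 0 | start at k). Boundary: u_0 = 0, u_9 = 1. Recurrence: u_k = 4/9·u_{k+1} + 5/9·u_{k-1} for 1 ≤ k ≤ 8. Try u_k = A + B·r^k with r = q/p = (5/9)/(4/9) = 5/4. Substitution satisfies the recurrence; boundary conditions give:
  u_k = (1 − r^k) / (1 − r^N) = (1 − (5/4)^7) / (1 − (5/4)^9) = 987856/1690981.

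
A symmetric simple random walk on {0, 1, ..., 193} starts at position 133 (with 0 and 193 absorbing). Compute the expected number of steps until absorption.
E[τ | X_0 = 133] = 7980

Let v_k = E[τ | X_0 = k]. Boundary: v_0 = v_193 = 0. Recurrence: v_k = 1 + (v_{k-1} + v_{k+1})/2 for 1 ≤ k ≤ 192. The particular solution to v_k − (v_{k-1} + v_{k+1})/2 = 1 is v_k = −k^2. Adding homogeneous solution A + B k and matching boundaries gives v_k = k (193 − k). Substituting k = 133: v_133 = 133 · 60 = 7980.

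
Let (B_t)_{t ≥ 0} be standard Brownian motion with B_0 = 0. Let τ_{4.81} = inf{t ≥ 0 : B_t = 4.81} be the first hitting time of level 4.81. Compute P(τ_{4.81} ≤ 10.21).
P(τ_{4.81} ≤ 10.21) = 2(1 − Φ(4.81/√10.21)) = 2(1 − Φ(1.5053)) ≈ 0.1322

By the reflection principle for standard BM, P(τ_b ≤ t) = 2 · P(B_t ≥ b). Since B_t ~ N(0, t), P(B_t ≥ 4.81) = 1 − Φ(4.81/√t) = 1 − Φ(4.81/√10.21) = 1 − Φ(1.5053) ≈ 0.06612. Doubling: P(τ_{4.81} ≤ 10.21) ≈ 2 · 0.06612 = 0.13224 ≈ 0.1322.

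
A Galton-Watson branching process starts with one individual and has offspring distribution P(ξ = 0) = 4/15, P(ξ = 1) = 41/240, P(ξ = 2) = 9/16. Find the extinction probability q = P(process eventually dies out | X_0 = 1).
q = 64/135

The pgf is f(s) = 4/15 + 41/240·s + 9/16·s². The extinction probability q is the smallest fixed point of f in [0, 1]. Setting s = f(s):
  9/16·s² + (41/240 − 1)·s + 4/15 = 0
  9/16·s² − (4/15 + 9/16)·s + 4/15 = 0
which factors as (s − 1)·(9/16·s − 4/15) = 0, giving roots s = 1 and s = (4/15)/(9/16) = 64/135.
Mean offspring μ = 41/240 + 2·9/16 = 311/240 > 1 (supercritical), so q < 1. The extinction probability is the smaller root: q = (4/15)/(9/16) = 64/135.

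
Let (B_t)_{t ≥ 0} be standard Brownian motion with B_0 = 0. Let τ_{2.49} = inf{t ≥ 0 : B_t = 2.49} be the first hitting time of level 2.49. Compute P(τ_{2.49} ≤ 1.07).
P(τ_{2.49} ≤ 1.07) = 2(1 − Φ(2.49/√1.07)) = 2(1 − Φ(2.4072)) ≈ 0.0161

By the reflection principle for standard BM, P(τ_b ≤ t) = 2 · P(B_t ≥ b). Since B_t ~ N(0, t), P(B_t ≥ 2.49) = 1 − Φ(2.49/√t) = 1 − Φ(2.49/√1.07) = 1 − Φ(2.4072) ≈ 0.00804. Doubling: P(τ_{2.49} ≤ 1.07) ≈ 2 · 0.00804 = 0.01608 ≈ 0.0161.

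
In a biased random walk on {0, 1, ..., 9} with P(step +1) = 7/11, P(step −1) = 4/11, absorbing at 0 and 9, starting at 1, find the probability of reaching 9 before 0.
P(hit 9 before 0) = (1 − (4/7)^1) / (1 − (4/7)^9) = 5764801/13363821

Let u_k denote P(reach 9 before 0 | start at k). Boundary: u_0 = 0, u_9 = 1. Recurrence: u_k = 7/11·u_{k+1} + 4/11·u_{k-1} for 1 ≤ k ≤ 8. Try u_k = A + B·r^k with r = q/p = (4/11)/(7/11) = 4/7. Substitution satisfies the recurrence; boundary conditions give:
  u_k = (1 − r^k) / (1 − r^N) = (1 − (4/7)^1) / (1 − (4/7)^9) = 5764801/13363821.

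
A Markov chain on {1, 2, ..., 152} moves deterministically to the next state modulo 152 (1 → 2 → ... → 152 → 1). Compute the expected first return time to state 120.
E[T_120 | X_0 = 120] = 152

The chain cycles deterministically, so starting at state 120 it returns in exactly 152 steps. Equivalently, the stationary distribution is uniform π_j = 1/152 for every state j, so by Kac's formula E[T_120] = 1/π_120 = 152.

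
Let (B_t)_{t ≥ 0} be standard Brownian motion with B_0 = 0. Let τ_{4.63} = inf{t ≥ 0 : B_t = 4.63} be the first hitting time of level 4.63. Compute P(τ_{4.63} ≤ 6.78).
P(τ_{4.63} ≤ 6.78) = 2(1 − Φ(4.63/√6.78)) = 2(1 − Φ(1.7781)) ≈ 0.0754

By the reflection principle for standard BM, P(τ_b ≤ t) = 2 · P(B_t ≥ b). Since B_t ~ N(0, t), P(B_t ≥ 4.63) = 1 − Φ(4.63/√t) = 1 − Φ(4.63/√6.78) = 1 − Φ(1.7781) ≈ 0.03769. Doubling: P(τ_{4.63} ≤ 6.78) ≈ 2 · 0.03769 = 0.07538 ≈ 0.0754.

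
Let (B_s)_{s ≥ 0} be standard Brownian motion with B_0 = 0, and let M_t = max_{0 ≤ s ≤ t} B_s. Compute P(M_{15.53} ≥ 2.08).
P(M_{15.53} ≥ 2.08) = 2·P(B_{15.53} ≥ 2.08) = 2(1 − Φ(2.08/√15.53)) ≈ 0.5976

By the reflection principle for Brownian motion, P(M_t ≥ a) = 2 · P(B_t ≥ a) for a ≥ 0. Since B_t ~ N(0, t), P(B_t ≥ 2.08) = 1 − Φ(2.08/√t) = 1 − Φ(2.08/√15.53) = 1 − Φ(0.5278). So
  P(M_{15.53} ≥ 2.08) = 2(1 − Φ(0.5278)) ≈ 0.5976.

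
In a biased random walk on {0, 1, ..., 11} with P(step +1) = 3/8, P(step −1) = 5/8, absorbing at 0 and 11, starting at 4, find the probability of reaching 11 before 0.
P(hit 11 before 0) = (1 − (5/3)^4) / (1 − (5/3)^11) = 594864/24325489

Let u_k denote P(reach 11 before 0 | start at k). Boundary: u_0 = 0, u_11 = 1. Recurrence: u_k = 3/8·u_{k+1} + 5/8·u_{k-1} for 1 ≤ k ≤ 10. Try u_k = A + B·r^k with r = q/p = (5/8)/(3/8) = 5/3. Substitution satisfies the recurrence; boundary conditions give:
  u_k = (1 − r^k) / (1 − r^N) = (1 − (5/3)^4) / (1 − (5/3)^11) = 594864/24325489.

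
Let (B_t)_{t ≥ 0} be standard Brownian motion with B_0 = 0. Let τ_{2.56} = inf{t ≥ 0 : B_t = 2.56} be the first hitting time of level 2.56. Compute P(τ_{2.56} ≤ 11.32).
P(τ_{2.56} ≤ 11.32) = 2(1 − Φ(2.56/√11.32)) = 2(1 − Φ(0.7609)) ≈ 0.4467

By the reflection principle for standard BM, P(τ_b ≤ t) = 2 · P(B_t ≥ b). Since B_t ~ N(0, t), P(B_t ≥ 2.56) = 1 − Φ(2.56/√t) = 1 − Φ(2.56/√11.32) = 1 − Φ(0.7609) ≈ 0.22336. Doubling: P(τ_{2.56} ≤ 11.32) ≈ 2 · 0.22336 = 0.44672 ≈ 0.4467.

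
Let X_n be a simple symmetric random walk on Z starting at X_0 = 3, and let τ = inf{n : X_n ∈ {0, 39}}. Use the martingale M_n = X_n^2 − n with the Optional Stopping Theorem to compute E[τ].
E[τ] = 108

M_n = X_n^2 − n is a martingale (since E[X_{n+1}^2 | F_n] = X_n^2 + 1). By OST (τ has finite mean in a bounded region), E[M_τ] = E[M_0] = X_0^2 − 0 = 3^2 = 9. Also E[M_τ] = E[X_τ^2] − E[τ]. The walk exits at 0 or 39, with P(hit 39 first) = 3/39, so E[X_τ^2] = 39^2 · 3/39 + 0 = 117. Thus E[τ] = E[X_τ^2] − E[M_τ] = 117 − 9 = 108 = 3(39 − 3) = 108.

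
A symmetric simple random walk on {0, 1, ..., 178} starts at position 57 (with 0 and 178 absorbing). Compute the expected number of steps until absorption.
E[τ | X_0 = 57] = 6897

Let v_k = E[τ | X_0 = k]. Boundary: v_0 = v_178 = 0. Recurrence: v_k = 1 + (v_{k-1} + v_{k+1})/2 for 1 ≤ k ≤ 177. The particular solution to v_k − (v_{k-1} + v_{k+1})/2 = 1 is v_k = −k^2. Adding homogeneous solution A + B k and matching boundaries gives v_k = k (178 − k). Substituting k = 57: v_57 = 57 · 121 = 6897.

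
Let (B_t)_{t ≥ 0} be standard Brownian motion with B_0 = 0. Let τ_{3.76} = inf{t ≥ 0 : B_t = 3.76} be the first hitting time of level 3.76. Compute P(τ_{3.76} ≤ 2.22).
P(τ_{3.76} ≤ 2.22) = 2(1 − Φ(3.76/√2.22)) = 2(1 − Φ(2.5235)) ≈ 0.0116

By the reflection principle for standard BM, P(τ_b ≤ t) = 2 · P(B_t ≥ b). Since B_t ~ N(0, t), P(B_t ≥ 3.76) = 1 − Φ(3.76/√t) = 1 − Φ(3.76/√2.22) = 1 − Φ(2.5235) ≈ 0.00581. Doubling: P(τ_{3.76} ≤ 2.22) ≈ 2 · 0.00581 = 0.01162 ≈ 0.0116.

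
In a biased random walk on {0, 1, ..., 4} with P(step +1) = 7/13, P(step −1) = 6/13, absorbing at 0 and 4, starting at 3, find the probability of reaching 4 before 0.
P(hit 4 before 0) = (1 − (6/7)^3) / (1 − (6/7)^4) = 889/1105

Let u_k denote P(reach 4 before 0 | start at k). Boundary: u_0 = 0, u_4 = 1. Recurrence: u_k = 7/13·u_{k+1} + 6/13·u_{k-1} for 1 ≤ k ≤ 3. Try u_k = A + B·r^k with r = q/p = (6/13)/(7/13) = 6/7. Substitution satisfies the recurrence; boundary conditions give:
  u_k = (1 − r^k) / (1 − r^N) = (1 − (6/7)^3) / (1 − (6/7)^4) = 889/1105.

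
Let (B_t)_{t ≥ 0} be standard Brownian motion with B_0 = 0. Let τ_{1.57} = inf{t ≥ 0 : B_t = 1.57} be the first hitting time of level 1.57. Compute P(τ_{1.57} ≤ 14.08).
P(τ_{1.57} ≤ 14.08) = 2(1 − Φ(1.57/√14.08)) = 2(1 − Φ(0.4184)) ≈ 0.6757

By the reflection principle for standard BM, P(τ_b ≤ t) = 2 · P(B_t ≥ b). Since B_t ~ N(0, t), P(B_t ≥ 1.57) = 1 − Φ(1.57/√t) = 1 − Φ(1.57/√14.08) = 1 − Φ(0.4184) ≈ 0.33783. Doubling: P(τ_{1.57} ≤ 14.08) ≈ 2 · 0.33783 = 0.67566 ≈ 0.6757.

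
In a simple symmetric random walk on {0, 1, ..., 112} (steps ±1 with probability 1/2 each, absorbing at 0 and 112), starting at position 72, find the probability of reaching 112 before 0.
P(hit 112 before 0) = 72/112 = 9/14

Let u_k = P(hit 112 before 0 | start at k). Then u_0 = 0, u_112 = 1, and u_k = u_{k-1}/2 + u_{k+1}/2 for 1 ≤ k ≤ 111. This harmonic recurrence is solved by u_k = k/112, giving u_72 = 72/112 = 9/14.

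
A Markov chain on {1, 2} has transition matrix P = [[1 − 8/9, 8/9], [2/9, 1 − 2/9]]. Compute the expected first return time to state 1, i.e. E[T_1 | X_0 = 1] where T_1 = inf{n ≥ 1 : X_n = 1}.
E[T_1 | X_0 = 1] = 1/π_1 = 5

For an irreducible recurrent Markov chain with stationary distribution π, E[T_i | X_0 = i] = 1/π_i (Kac's formula). Here π_1 = (2/9)/(8/9 + 2/9) = (2/9)/(10/9) = 1/5, so E[T_1 | X_0 = 1] = 1/π_1 = (8/9 + 2/9)/(2/9) = (10/9)/(2/9) = 5.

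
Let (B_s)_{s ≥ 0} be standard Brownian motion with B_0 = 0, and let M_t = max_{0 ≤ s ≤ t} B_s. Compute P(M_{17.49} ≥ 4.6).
P(M_{17.49} ≥ 4.6) = 2·P(B_{17.49} ≥ 4.6) = 2(1 − Φ(4.6/√17.49)) ≈ 0.2714

By the reflection principle for Brownian motion, P(M_t ≥ a) = 2 · P(B_t ≥ a) for a ≥ 0. Since B_t ~ N(0, t), P(B_t ≥ 4.6) = 1 − Φ(4.6/√t) = 1 − Φ(4.6/√17.49) = 1 − Φ(1.0999). So
  P(M_{17.49} ≥ 4.6) = 2(1 − Φ(1.0999)) ≈ 0.2714.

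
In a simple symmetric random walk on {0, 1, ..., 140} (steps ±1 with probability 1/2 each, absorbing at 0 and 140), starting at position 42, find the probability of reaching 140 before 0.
P(hit 140 before 0) = 42/140 = 3/10

Let u_k = P(hit 140 before 0 | start at k). Then u_0 = 0, u_140 = 1, and u_k = u_{k-1}/2 + u_{k+1}/2 for 1 ≤ k ≤ 139. This harmonic recurrence is solved by u_k = k/140, giving u_42 = 42/140 = 3/10.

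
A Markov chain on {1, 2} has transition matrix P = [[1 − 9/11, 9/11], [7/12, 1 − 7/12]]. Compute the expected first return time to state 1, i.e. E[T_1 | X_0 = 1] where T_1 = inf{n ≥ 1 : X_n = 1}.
E[T_1 | X_0 = 1] = 1/π_1 = 185/77

For an irreducible recurrent Markov chain with stationary distribution π, E[T_i | X_0 = i] = 1/π_i (Kac's formula). Here π_1 = (7/12)/(9/11 + 7/12) = (7/12)/(185/132) = 77/185, so E[T_1 | X_0 = 1] = 1/π_1 = (9/11 + 7/12)/(7/12) = (185/132)/(7/12) = 185/77.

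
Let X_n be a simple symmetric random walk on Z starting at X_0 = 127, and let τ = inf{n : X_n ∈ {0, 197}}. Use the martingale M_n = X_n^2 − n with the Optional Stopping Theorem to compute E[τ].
E[τ] = 8890

M_n = X_n^2 − n is a martingale (since E[X_{n+1}^2 | F_n] = X_n^2 + 1). By OST (τ has finite mean in a bounded region), E[M_τ] = E[M_0] = X_0^2 − 0 = 127^2 = 16129. Also E[M_τ] = E[X_τ^2] − E[τ]. The walk exits at 0 or 197, with P(hit 197 first) = 127/197, so E[X_τ^2] = 197^2 · 127/197 + 0 = 25019. Thus E[τ] = E[X_τ^2] − E[M_τ] = 25019 − 16129 = 8890 = 127(197 − 127) = 8890.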